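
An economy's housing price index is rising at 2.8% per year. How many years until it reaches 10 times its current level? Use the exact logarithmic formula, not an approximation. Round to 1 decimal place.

t = ln(10) / ln(1 + 0.028) = 2.3026 / 0.027615 ≈ 83.38.

83.4 years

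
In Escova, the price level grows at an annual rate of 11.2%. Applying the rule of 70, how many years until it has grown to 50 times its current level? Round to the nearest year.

approximately 35 years

Doubling time ≈ 70/11.2 = 6.25 years.
Reaching 50× takes log₂(50) ≈ 5.64 doublings.
5.64 × 6.25 ≈ 35 years.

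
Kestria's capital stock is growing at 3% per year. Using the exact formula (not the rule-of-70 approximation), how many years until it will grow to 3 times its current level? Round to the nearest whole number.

37 years

t = ln(3) / ln(1 + 0.03) = 1.0986 / 0.029559 ≈ 37.17.
≈ 37 years.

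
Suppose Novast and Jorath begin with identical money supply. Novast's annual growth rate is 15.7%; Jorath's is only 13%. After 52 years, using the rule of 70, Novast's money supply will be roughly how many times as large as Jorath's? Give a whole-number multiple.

Rate gap = 15.7% − 13% = 2.7 points.
The ratio doubles every 70/2.7 ≈ 25.93 years.
52/25.93 ≈ 2.01 doublings → ratio ≈ 2^2.01 ≈ 4.

around 4 times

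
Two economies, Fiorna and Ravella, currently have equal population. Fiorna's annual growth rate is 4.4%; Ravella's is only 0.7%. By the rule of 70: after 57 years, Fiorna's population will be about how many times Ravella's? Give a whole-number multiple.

Rate gap = 4.4% − 0.7% = 3.7 points.
The ratio doubles every 70/3.7 ≈ 18.92 years.
57/18.92 ≈ 3.01 doublings → ratio ≈ 2^3.01 ≈ 8.

approximately 8 times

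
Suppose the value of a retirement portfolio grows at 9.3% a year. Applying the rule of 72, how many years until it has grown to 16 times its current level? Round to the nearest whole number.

At 9.3% it doubles every 72/9.3 ≈ 7.74 years.
16 = 2^4, so 4 doublings → 31 years.

about 31 years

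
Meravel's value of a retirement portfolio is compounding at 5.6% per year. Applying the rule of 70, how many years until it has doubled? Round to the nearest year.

Doubling time ≈ 70 / 5.6 = 12.50 years.

approximately 13 years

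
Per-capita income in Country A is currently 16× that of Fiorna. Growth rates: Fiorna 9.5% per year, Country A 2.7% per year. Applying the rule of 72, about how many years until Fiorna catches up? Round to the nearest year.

roughly 42 years

Fiorna gains on Country A at 9.5% − 2.7% = 6.8 points a year.
At that relative rate the gap halves every 72/6.8 ≈ 10.59 years.
A 16× gap closes after 4 halvings: 4 × 10.59 ≈ 42 years.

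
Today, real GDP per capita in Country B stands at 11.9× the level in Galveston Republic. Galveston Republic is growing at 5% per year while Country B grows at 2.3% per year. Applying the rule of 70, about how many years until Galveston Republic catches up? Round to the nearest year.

93 years

The growth-rate gap is 5% − 2.3% = 2.7 percentage points.
So the ratio between them halves every 70/2.7 ≈ 25.93 years.
An 11.9× gap takes log₂(11.9) ≈ 3.57 halvings to close: 3.57 × 25.93 ≈ 93 years.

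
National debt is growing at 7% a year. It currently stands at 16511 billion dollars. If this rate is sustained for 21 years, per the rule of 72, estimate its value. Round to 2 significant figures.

It doubles every 72/7 ≈ 10.29 years, so 21 years is 2.04 doublings.
2^2.04 ≈ 4.11; 16511 × 4.11 ≈ 68000 billion dollars.

approximately 68000 billion dollars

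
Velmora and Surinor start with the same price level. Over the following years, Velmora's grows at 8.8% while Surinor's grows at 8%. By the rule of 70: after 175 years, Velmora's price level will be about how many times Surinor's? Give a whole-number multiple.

around 4 times

Only the 0.8-point difference matters.
70/0.8 ≈ 87.50 years per doubling of the ratio; 175 years gives 2.00 doublings, so ≈ 4×.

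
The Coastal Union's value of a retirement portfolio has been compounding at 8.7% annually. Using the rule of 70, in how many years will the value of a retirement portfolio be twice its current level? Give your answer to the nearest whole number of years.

8 years

70/8.7 ≈ 8.05, so it doubles roughly every 8 years.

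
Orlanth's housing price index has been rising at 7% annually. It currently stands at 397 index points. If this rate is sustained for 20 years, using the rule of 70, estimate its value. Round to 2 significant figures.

Doubling time ≈ 70/7 = 10.00 years.
20 years is 20/10.00 ≈ 2.00 doublings, a factor of 2^2.00 ≈ 4.00.
397 × 4.00 ≈ 1600 index points.

≈ 1600 index points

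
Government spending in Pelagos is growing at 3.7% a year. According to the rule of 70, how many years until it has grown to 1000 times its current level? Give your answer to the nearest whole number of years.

approximately 189 years

One doubling takes 70/3.7 = 18.92 years.
1000× is log₂ 1000 ≈ 9.97 doublings, so ≈ 9.97 × 18.92 = 189 years.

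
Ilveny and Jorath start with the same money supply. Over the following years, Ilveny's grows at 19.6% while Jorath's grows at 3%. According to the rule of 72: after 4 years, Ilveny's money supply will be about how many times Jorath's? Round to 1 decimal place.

roughly 1.9 times

Rate gap = 19.6% − 3% = 16.6 points.
The ratio doubles every 72/16.6 ≈ 4.34 years.
4/4.34 ≈ 0.92 doublings → ratio ≈ 2^0.92 ≈ 1.9.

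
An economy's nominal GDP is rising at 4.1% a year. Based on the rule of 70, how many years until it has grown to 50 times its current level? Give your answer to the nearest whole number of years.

At 4.1% it doubles every 70/4.1 ≈ 17.07 years.
Reaching 50× takes log₂(50) ≈ 5.64 doublings.
5.64 × 17.07 ≈ 96 years.

≈ 96 years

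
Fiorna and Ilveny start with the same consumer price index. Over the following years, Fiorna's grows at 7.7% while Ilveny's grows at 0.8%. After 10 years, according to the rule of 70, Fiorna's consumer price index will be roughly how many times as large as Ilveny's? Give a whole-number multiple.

2 times

Fiorna pulls ahead at 6.9 pp per year, so the ratio doubles every 70/6.9 ≈ 10.14 years.
In 10 years that's 0.99 doublings: 2^0.99 ≈ 2.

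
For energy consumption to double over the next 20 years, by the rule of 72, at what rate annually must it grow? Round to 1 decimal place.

3.6%

72 / 20 ≈ 3.60, so about 3.6% annually.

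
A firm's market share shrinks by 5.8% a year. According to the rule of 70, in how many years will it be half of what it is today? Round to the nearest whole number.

The rule works in reverse for decay: 70/5.8 ≈ 12.07 years to halve.

approximately 12 years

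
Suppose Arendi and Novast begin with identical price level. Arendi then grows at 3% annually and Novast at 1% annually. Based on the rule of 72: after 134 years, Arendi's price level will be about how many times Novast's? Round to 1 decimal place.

Rate gap = 3% − 1% = 2 points.
The ratio doubles every 72/2 ≈ 36.00 years.
134/36.00 ≈ 3.72 doublings → ratio ≈ 2^3.72 ≈ 13.2.

13.2 times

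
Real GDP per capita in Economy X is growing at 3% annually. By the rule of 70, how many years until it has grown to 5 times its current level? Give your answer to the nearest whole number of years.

approximately 54 years

At 3% it doubles every 70/3 ≈ 23.33 years.
5× is log₂ 5 ≈ 2.32 doublings, so ≈ 2.32 × 23.33 = 54 years.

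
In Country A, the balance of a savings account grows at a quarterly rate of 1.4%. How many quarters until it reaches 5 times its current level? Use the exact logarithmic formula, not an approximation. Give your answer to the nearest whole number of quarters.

116 quarters

t = ln(5) / ln(1 + 0.014) = 1.6094 / 0.013903 ≈ 115.76.
≈ 116 quarters.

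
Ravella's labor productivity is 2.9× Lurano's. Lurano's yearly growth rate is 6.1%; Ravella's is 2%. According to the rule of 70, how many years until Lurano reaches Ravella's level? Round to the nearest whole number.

about 26 years

Lurano gains on Ravella at 6.1% − 2% = 4.1 points a year.
At that relative rate the gap halves every 70/4.1 ≈ 17.07 years.
A 2.9× gap takes log₂(2.9) ≈ 1.54 halvings to close: 1.54 × 17.07 ≈ 26 years.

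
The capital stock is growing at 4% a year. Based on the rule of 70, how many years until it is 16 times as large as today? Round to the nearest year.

≈ 70 years

At 4% it doubles every 70/4 ≈ 17.50 years.
16× is 4 doublings, so 4 × 17.50 ≈ 70 years.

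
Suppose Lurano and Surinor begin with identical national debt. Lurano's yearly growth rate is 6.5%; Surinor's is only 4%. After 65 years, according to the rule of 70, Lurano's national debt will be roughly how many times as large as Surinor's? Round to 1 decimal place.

Lurano pulls ahead at 2.5 pp per year, so the ratio doubles every 70/2.5 ≈ 28.00 years.
In 65 years that's 2.32 doublings: 2^2.32 ≈ 5.0.

≈ 5.0 times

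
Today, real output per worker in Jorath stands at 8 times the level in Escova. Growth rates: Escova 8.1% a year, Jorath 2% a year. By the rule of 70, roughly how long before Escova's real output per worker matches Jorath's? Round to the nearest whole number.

Escova gains on Jorath at 8.1% − 2% = 6.1 points a year.
At that relative rate the gap halves every 70/6.1 ≈ 11.48 years.
An 8 times gap closes after 3 halvings: 3 × 11.48 ≈ 34 years.

around 34 years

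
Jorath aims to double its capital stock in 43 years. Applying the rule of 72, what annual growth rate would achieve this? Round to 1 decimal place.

1.7%

72 / 43 ≈ 1.67, so about 1.7% a year.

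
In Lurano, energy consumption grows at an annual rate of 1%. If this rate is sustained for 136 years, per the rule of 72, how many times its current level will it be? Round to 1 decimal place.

around 3.7 times

Doubles every ≈ 72.00 years (72/1).
136 years is 1.89 doublings; 2^1.89 ≈ 3.7×.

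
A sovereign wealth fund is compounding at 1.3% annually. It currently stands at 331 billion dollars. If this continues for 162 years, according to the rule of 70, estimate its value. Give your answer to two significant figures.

approximately 2700 billion dollars

It doubles every 70/1.3 ≈ 53.85 years, so 162 years is 3.01 doublings.
2^3.01 ≈ 8.06; 331 × 8.06 ≈ 2700 billion dollars.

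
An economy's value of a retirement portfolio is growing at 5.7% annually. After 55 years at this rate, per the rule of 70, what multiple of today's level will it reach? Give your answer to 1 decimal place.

Doubles every ≈ 12.28 years (70/5.7).
55 years is 4.48 doublings; 2^4.48 ≈ 22.3×.

about 22.3 times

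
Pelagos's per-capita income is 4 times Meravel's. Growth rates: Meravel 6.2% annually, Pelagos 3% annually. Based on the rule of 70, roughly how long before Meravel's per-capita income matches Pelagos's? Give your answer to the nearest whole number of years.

44 years

The growth-rate gap is 6.2% − 3% = 3.2 percentage points.
So the ratio between them halves every 70/3.2 ≈ 21.88 years.
A 4 times gap closes after 2 halvings: 2 × 21.88 ≈ 44 years.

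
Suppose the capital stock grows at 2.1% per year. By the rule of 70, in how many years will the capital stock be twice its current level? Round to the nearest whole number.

≈ 33 years

70/2.1 ≈ 33.33, so it doubles roughly every 33 years.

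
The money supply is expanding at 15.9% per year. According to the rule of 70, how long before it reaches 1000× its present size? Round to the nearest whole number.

At 15.9% it doubles every 70/15.9 ≈ 4.40 years.
Reaching 1000× takes log₂(1000) ≈ 9.97 doublings.
9.97 × 4.40 ≈ 44 years.

around 44 years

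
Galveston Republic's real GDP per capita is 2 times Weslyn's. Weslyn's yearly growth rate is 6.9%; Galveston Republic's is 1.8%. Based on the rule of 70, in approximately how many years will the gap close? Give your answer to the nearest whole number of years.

What matters is the difference: 5.1 pp.
Rule of 70 on the gap: the ratio halves every 70/5.1 ≈ 13.73 years.
A 2 times gap closes after 1 halving: 1 × 13.73 ≈ 14 years.

about 14 years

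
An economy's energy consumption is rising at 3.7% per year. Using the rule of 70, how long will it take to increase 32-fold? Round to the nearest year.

Doubling time ≈ 70/3.7 = 18.92 years.
32 = 2^5, so 5 doublings → 95 years.

about 95 years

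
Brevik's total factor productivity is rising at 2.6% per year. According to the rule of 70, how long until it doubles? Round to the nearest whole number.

At 2.6%, doubling takes about 70/2.6 = 26.92 years.

27 years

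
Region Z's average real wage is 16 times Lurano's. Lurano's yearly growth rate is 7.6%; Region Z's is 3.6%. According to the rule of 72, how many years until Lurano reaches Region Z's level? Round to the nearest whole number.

Lurano gains on Region Z at 7.6% − 3.6% = 4 points a year.
At that relative rate the gap halves every 72/4 ≈ 18.00 years.
A 16 times gap closes after 4 halvings: 4 × 18.00 ≈ 72 years.

around 72 years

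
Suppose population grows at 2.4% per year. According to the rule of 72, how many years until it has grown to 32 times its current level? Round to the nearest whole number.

150 years

Doubling time ≈ 72/2.4 = 30.00 years.
Getting to 32× needs 5 doublings: 5 × 30.00 ≈ 150 years.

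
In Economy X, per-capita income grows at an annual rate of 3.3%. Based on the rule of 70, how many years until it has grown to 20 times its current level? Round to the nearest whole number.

92 years

At 3.3% it doubles every 70/3.3 ≈ 21.21 years.
Reaching 20× takes log₂(20) ≈ 4.32 doublings.
4.32 × 21.21 ≈ 92 years.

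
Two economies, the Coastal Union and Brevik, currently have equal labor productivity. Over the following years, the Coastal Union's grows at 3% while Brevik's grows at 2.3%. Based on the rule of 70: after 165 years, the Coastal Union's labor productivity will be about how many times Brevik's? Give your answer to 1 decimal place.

about 3.1 times

the Coastal Union pulls ahead at 0.7 pp per year, so the ratio doubles every 70/0.7 ≈ 100.00 years.
In 165 years that's 1.65 doublings: 2^1.65 ≈ 3.1.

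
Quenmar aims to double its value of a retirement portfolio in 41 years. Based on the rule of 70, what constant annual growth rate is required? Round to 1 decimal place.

≈ 1.7%

70 / 41 ≈ 1.71, so about 1.7% annually.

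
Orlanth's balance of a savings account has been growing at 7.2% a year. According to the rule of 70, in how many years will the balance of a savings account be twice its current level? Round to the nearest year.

approximately 10 years

At 7.2%, doubling takes about 70/7.2 = 9.72 years.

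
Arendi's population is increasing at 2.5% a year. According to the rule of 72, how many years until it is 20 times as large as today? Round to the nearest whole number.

about 124 years

One doubling takes 72/2.5 = 28.80 years.
Reaching 20× takes log₂(20) ≈ 4.32 doublings.
4.32 × 28.80 ≈ 124 years.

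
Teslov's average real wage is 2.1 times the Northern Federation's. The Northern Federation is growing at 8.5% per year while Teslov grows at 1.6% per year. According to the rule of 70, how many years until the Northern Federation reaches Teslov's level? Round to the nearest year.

about 11 years

The growth-rate gap is 8.5% − 1.6% = 6.9 percentage points.
So the ratio between them halves every 70/6.9 ≈ 10.14 years.
A 2.1 times gap takes log₂(2.1) ≈ 1.07 halvings to close: 1.07 × 10.14 ≈ 11 years.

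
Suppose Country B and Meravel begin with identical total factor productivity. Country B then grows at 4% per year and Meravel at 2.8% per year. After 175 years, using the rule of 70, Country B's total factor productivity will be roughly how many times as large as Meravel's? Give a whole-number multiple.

Country B pulls ahead at 1.2 pp per year, so the ratio doubles every 70/1.2 ≈ 58.33 years.
In 175 years that's 3.00 doublings: 2^3.00 ≈ 8.

about 8 times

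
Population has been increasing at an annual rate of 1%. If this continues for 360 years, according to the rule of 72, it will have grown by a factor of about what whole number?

roughly 32 times

Doubling time ≈ 72/1 = 72.00 years.
360/72.00 ≈ 5 doublings, so about 2^5 = 32×.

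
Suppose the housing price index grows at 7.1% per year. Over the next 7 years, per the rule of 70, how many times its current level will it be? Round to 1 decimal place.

Doubles every ≈ 9.86 years (70/7.1).
7 years is 0.71 doublings; 2^0.71 ≈ 1.6×.

approximately 1.6 times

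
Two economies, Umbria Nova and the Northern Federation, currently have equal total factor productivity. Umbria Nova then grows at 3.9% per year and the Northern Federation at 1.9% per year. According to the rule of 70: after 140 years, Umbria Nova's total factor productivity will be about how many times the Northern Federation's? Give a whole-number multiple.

≈ 16 times

Umbria Nova pulls ahead at 2 pp per year, so the ratio doubles every 70/2 ≈ 35.00 years.
In 140 years that's 4.00 doublings: 2^4.00 ≈ 16.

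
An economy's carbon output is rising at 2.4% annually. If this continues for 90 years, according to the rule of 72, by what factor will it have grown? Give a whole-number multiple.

≈ 8 times

Doubling time ≈ 72/2.4 = 30.00 years.
90/30.00 ≈ 3 doublings, so about 2^3 = 8×.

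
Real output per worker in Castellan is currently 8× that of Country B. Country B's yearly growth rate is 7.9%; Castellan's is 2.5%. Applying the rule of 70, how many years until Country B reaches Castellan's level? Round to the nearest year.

What matters is the difference: 5.4 pp.
Rule of 70 on the gap: the ratio halves every 70/5.4 ≈ 12.96 years.
An 8× gap closes after 3 halvings: 3 × 12.96 ≈ 39 years.

about 39 years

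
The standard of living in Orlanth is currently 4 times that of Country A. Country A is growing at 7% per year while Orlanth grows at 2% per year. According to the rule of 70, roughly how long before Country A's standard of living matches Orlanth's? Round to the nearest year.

What matters is the difference: 5 pp.
Rule of 70 on the gap: the ratio halves every 70/5 ≈ 14.00 years.
A 4 times gap closes after 2 halvings: 2 × 14.00 ≈ 28 years.

about 28 years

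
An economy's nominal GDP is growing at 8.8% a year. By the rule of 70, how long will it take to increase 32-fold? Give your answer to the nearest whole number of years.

around 40 years

At 8.8% it doubles every 70/8.8 ≈ 7.95 years.
32× is 5 doublings, so 5 × 7.95 ≈ 40 years.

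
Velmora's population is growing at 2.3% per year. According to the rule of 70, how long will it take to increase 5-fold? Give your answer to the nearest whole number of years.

around 71 years

One doubling takes 70/2.3 = 30.43 years.
Reaching 5× takes log₂(5) ≈ 2.32 doublings.
2.32 × 30.43 ≈ 71 years.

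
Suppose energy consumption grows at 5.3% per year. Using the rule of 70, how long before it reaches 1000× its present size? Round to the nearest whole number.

roughly 132 years

Doubling time ≈ 70/5.3 = 13.21 years.
1000× is log₂ 1000 ≈ 9.97 doublings, so ≈ 9.97 × 13.21 = 132 years.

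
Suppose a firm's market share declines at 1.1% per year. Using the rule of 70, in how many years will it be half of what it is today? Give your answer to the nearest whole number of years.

around 64 years

Falling at 1.1%, it halves about every 70/1.1 = 63.64 years.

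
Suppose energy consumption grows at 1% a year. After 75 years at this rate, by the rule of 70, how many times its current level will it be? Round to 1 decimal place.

about 2.1 times

Doubles every ≈ 70.00 years (70/1).
75 years is 1.07 doublings; 2^1.07 ≈ 2.1×.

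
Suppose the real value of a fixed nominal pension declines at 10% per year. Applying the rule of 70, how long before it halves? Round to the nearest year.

≈ 7 years

Halving time ≈ 70 / 10 = 7.00 → 7 years.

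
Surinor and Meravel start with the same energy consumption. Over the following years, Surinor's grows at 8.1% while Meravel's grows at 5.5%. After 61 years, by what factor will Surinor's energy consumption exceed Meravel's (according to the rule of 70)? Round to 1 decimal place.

Surinor pulls ahead at 2.6 pp per year, so the ratio doubles every 70/2.6 ≈ 26.92 years.
In 61 years that's 2.27 doublings: 2^2.27 ≈ 4.8.

around 4.8 times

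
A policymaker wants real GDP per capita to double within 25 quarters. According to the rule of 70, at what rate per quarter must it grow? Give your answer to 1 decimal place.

70 / 25 ≈ 2.80, so about 2.8% per quarter.

≈ 2.8%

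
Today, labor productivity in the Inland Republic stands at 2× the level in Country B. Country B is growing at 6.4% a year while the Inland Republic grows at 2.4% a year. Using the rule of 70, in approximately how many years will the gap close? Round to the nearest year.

approximately 18 years

The growth-rate gap is 6.4% − 2.4% = 4 percentage points.
So the ratio between them halves every 70/4 ≈ 17.50 years.
A 2× gap closes after 1 halving: 1 × 17.50 ≈ 18 years.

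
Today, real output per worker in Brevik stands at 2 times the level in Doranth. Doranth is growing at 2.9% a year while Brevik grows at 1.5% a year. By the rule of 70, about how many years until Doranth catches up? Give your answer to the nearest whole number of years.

The growth-rate gap is 2.9% − 1.5% = 1.4 percentage points.
So the ratio between them halves every 70/1.4 ≈ 50.00 years.
A 2 times gap closes after 1 halving: 1 × 50.00 ≈ 50 years.

roughly 50 years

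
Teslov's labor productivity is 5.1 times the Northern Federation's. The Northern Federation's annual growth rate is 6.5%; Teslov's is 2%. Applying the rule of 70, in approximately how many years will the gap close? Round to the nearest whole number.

The growth-rate gap is 6.5% − 2% = 4.5 percentage points.
So the ratio between them halves every 70/4.5 ≈ 15.56 years.
A 5.1 times gap takes log₂(5.1) ≈ 2.35 halvings to close: 2.35 × 15.56 ≈ 37 years.

≈ 37 years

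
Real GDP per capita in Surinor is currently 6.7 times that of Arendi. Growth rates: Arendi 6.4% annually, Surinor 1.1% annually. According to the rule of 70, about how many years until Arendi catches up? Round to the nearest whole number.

≈ 36 years

What matters is the difference: 5.3 pp.
Rule of 70 on the gap: the ratio halves every 70/5.3 ≈ 13.21 years.
A 6.7 times gap takes log₂(6.7) ≈ 2.74 halvings to close: 2.74 × 13.21 ≈ 36 years.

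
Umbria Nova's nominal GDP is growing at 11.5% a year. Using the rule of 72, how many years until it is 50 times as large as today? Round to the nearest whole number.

At 11.5% it doubles every 72/11.5 ≈ 6.26 years.
Reaching 50× takes log₂(50) ≈ 5.64 doublings.
5.64 × 6.26 ≈ 35 years.

35 years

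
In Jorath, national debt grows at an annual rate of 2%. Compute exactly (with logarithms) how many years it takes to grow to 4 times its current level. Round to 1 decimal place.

70.0 years

t = ln(4) / ln(1 + 0.02) = 1.3863 / 0.019803 ≈ 70.00.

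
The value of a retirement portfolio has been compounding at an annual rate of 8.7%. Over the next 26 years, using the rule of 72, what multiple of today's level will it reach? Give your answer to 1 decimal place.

Doubles every ≈ 8.28 years (72/8.7).
26 years is 3.14 doublings; 2^3.14 ≈ 8.8×.

8.8 times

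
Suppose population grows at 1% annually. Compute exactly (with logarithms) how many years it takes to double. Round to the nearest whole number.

t = ln(2) / ln(1 + 0.01) = 0.6931 / 0.009950 ≈ 69.66.
≈ 70 years.

70 years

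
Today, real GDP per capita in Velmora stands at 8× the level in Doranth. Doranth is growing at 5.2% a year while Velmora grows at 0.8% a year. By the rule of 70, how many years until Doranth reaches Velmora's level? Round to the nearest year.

What matters is the difference: 4.4 pp.
Rule of 70 on the gap: the ratio halves every 70/4.4 ≈ 15.91 years.
An 8× gap closes after 3 halvings: 3 × 15.91 ≈ 48 years.

around 48 years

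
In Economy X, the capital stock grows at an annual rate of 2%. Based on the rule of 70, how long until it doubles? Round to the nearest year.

At 2%, doubling takes about 70/2 = 35.00 years.

roughly 35 years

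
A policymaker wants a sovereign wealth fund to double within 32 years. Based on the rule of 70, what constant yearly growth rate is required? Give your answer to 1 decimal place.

70 / 32 ≈ 2.19, so about 2.2% per year.

approximately 2.2%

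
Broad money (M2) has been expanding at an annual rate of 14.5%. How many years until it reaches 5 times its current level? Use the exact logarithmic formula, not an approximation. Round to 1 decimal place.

11.9 years

t = ln(5) / ln(1 + 0.145) = 1.6094 / 0.135405 ≈ 11.89.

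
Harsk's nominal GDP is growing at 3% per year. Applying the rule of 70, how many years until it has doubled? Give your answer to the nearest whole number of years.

At 3%, doubling takes about 70/3 = 23.33 years.

≈ 23 years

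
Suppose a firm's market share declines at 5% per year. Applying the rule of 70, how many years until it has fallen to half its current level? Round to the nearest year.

roughly 14 years

Halving time ≈ 70 / 5 = 14.00 → 14 years.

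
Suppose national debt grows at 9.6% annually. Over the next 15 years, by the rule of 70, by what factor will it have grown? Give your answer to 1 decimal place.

4.2 times

Doubles every ≈ 7.29 years (70/9.6).
15 years is 2.06 doublings; 2^2.06 ≈ 4.2×.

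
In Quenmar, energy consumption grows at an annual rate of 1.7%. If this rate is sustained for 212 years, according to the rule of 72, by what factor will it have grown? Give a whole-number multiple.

≈ 32 times

Doubling time ≈ 72/1.7 = 42.35 years.
212/42.35 ≈ 5 doublings, so about 2^5 = 32×.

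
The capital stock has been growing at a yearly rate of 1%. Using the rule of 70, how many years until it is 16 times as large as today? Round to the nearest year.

approximately 280 years

At 1% it doubles every 70/1 ≈ 70.00 years.
16× is 4 doublings, so 4 × 70.00 ≈ 280 years.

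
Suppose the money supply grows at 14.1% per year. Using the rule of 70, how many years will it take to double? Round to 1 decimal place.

about 5.0 years

At 14.1%, doubling takes about 70/14.1 = 4.96 years.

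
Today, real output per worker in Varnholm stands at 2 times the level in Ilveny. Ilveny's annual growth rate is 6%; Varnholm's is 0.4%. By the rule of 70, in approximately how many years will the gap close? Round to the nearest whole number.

Ilveny gains on Varnholm at 6% − 0.4% = 5.6 points a year.
At that relative rate the gap halves every 70/5.6 ≈ 12.50 years.
A 2 times gap closes after 1 halving: 1 × 12.50 ≈ 13 years.

approximately 13 years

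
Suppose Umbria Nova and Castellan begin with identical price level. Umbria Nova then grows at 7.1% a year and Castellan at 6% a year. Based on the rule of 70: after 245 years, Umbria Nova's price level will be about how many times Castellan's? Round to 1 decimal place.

approximately 14.4 times

Rate gap = 7.1% − 6% = 1.1 points.
The ratio doubles every 70/1.1 ≈ 63.64 years.
245/63.64 ≈ 3.85 doublings → ratio ≈ 2^3.85 ≈ 14.4.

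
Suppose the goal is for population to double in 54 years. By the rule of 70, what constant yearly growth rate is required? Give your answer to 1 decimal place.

approximately 1.3% per year

70 / 54 ≈ 1.30, so about 1.3% per year.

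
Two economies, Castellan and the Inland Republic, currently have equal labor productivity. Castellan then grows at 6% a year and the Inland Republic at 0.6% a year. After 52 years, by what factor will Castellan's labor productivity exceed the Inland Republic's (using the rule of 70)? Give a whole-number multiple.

Castellan pulls ahead at 5.4 pp per year, so the ratio doubles every 70/5.4 ≈ 12.96 years.
In 52 years that's 4.01 doublings: 2^4.01 ≈ 16.

roughly 16 times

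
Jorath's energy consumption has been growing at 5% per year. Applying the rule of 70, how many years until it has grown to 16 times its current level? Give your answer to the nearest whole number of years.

≈ 56 years

Doubling time ≈ 70/5 = 14.00 years.
Getting to 16× needs 4 doublings: 4 × 14.00 ≈ 56 years.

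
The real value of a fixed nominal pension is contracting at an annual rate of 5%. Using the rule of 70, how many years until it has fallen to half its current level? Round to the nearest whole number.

The rule works in reverse for decay: 70/5 ≈ 14.00 years to halve.

roughly 14 years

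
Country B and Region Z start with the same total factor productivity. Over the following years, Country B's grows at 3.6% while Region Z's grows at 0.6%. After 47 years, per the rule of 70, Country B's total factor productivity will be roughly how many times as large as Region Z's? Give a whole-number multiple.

around 4 times

Country B pulls ahead at 3 pp per year, so the ratio doubles every 70/3 ≈ 23.33 years.
In 47 years that's 2.01 doublings: 2^2.01 ≈ 4.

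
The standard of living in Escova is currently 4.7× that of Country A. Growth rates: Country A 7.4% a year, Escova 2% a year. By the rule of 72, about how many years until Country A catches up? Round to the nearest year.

The growth-rate gap is 7.4% − 2% = 5.4 percentage points.
So the ratio between them halves every 72/5.4 ≈ 13.33 years.
A 4.7× gap takes log₂(4.7) ≈ 2.23 halvings to close: 2.23 × 13.33 ≈ 30 years.

≈ 30 years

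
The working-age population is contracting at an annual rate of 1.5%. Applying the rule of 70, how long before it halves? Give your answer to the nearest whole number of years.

≈ 47 years

The rule works in reverse for decay: 70/1.5 ≈ 46.67 years to halve.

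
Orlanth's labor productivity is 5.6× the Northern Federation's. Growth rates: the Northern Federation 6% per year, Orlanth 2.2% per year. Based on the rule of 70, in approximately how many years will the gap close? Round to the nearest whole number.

≈ 46 years

The growth-rate gap is 6% − 2.2% = 3.8 percentage points.
So the ratio between them halves every 70/3.8 ≈ 18.42 years.
A 5.6× gap takes log₂(5.6) ≈ 2.49 halvings to close: 2.49 × 18.42 ≈ 46 years.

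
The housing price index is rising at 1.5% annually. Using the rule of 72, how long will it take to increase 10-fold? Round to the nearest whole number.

about 159 years

At 1.5% it doubles every 72/1.5 ≈ 48.00 years.
Reaching 10× takes log₂(10) ≈ 3.32 doublings.
3.32 × 48.00 ≈ 159 years.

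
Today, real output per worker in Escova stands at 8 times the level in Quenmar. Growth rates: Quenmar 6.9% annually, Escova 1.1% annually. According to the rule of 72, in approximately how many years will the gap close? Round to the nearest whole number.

≈ 37 years

Quenmar gains on Escova at 6.9% − 1.1% = 5.8 points a year.
At that relative rate the gap halves every 72/5.8 ≈ 12.41 years.
An 8 times gap closes after 3 halvings: 3 × 12.41 ≈ 37 years.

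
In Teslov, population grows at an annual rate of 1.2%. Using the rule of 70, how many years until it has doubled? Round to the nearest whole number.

roughly 58 years

70/1.2 ≈ 58.33, so it doubles roughly every 58 years.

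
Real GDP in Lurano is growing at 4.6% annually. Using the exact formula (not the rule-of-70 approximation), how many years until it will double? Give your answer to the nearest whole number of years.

15 years

t = ln(2) / ln(1 + 0.046) = 0.6931 / 0.044973 ≈ 15.41.
≈ 15 years.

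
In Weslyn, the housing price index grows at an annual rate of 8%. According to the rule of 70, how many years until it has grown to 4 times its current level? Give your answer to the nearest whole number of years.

about 18 years

At 8% it doubles every 70/8 ≈ 8.75 years.
4 = 2^2, so 2 doublings → 18 years.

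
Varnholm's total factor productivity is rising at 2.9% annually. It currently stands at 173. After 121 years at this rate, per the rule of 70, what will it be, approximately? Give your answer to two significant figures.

It doubles every 70/2.9 ≈ 24.14 years, so 121 years is 5.01 doublings.
2^5.01 ≈ 32.22; 173 × 32.22 ≈ 5600.

about 5600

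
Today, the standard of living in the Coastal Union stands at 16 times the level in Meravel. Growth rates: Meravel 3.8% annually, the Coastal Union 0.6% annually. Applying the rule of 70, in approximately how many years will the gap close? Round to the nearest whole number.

about 88 years

Meravel gains on the Coastal Union at 3.8% − 0.6% = 3.2 points a year.
At that relative rate the gap halves every 70/3.2 ≈ 21.88 years.
A 16 times gap closes after 4 halvings: 4 × 21.88 ≈ 88 years.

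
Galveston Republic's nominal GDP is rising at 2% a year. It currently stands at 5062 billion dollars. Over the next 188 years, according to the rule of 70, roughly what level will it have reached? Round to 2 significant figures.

approximately 210000 billion dollars

It doubles every 70/2 ≈ 35.00 years, so 188 years is 5.37 doublings.
2^5.37 ≈ 41.36; 5062 × 41.36 ≈ 210000 billion dollars.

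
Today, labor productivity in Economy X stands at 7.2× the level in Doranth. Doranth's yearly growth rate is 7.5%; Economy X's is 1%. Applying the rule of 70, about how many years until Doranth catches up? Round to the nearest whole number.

Doranth gains on Economy X at 7.5% − 1% = 6.5 points a year.
At that relative rate the gap halves every 70/6.5 ≈ 10.77 years.
A 7.2× gap takes log₂(7.2) ≈ 2.85 halvings to close: 2.85 × 10.77 ≈ 31 years.

around 31 years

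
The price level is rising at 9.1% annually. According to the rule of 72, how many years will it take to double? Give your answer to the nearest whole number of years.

Doubling time ≈ 72 / 9.1 = 7.91 years.

about 8 years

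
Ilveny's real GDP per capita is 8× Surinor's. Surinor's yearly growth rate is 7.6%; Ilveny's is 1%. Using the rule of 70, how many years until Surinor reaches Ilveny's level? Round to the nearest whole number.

approximately 32 years

What matters is the difference: 6.6 pp.
Rule of 70 on the gap: the ratio halves every 70/6.6 ≈ 10.61 years.
An 8× gap closes after 3 halvings: 3 × 10.61 ≈ 32 years.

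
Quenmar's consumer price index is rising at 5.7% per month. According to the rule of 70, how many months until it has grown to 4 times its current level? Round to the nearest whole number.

around 25 months

Doubling time ≈ 70/5.7 = 12.28 months.
Getting to 4× needs 2 doublings: 2 × 12.28 ≈ 25 months.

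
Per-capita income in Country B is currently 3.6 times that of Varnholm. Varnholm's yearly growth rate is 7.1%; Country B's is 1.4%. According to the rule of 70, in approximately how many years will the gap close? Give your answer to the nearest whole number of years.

Varnholm gains on Country B at 7.1% − 1.4% = 5.7 points a year.
At that relative rate the gap halves every 70/5.7 ≈ 12.28 years.
A 3.6 times gap takes log₂(3.6) ≈ 1.85 halvings to close: 1.85 × 12.28 ≈ 23 years.

roughly 23 years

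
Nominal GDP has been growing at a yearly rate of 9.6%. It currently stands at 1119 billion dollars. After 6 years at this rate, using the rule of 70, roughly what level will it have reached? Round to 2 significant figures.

It doubles every 70/9.6 ≈ 7.29 years, so 6 years is 0.82 doublings.
2^0.82 ≈ 1.77; 1119 × 1.77 ≈ 2000 billion dollars.

approximately 2000 billion dollars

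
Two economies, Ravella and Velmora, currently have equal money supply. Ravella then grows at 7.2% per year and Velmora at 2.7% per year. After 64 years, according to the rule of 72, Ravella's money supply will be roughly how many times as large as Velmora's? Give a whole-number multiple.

around 16 times

Rate gap = 7.2% − 2.7% = 4.5 points.
The ratio doubles every 72/4.5 ≈ 16.00 years.
64/16.00 ≈ 4.00 doublings → ratio ≈ 2^4.00 ≈ 16.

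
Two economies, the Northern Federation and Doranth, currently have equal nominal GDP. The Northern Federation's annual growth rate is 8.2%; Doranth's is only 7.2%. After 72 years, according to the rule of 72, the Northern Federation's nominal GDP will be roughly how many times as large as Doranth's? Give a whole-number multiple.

roughly 2 times

Rate gap = 8.2% − 7.2% = 1 point.
The ratio doubles every 72/1 ≈ 72.00 years.
72/72.00 ≈ 1.00 doublings → ratio ≈ 2^1.00 ≈ 2.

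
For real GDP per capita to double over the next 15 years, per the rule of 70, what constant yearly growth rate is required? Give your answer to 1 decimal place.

4.7%

70 / 15 ≈ 4.67, so about 4.7% per year.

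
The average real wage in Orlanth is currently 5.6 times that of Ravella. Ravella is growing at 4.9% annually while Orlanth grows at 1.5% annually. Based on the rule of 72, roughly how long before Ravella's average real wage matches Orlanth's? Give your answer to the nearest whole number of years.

The growth-rate gap is 4.9% − 1.5% = 3.4 percentage points.
So the ratio between them halves every 72/3.4 ≈ 21.18 years.
A 5.6 times gap takes log₂(5.6) ≈ 2.49 halvings to close: 2.49 × 21.18 ≈ 53 years.

around 53 years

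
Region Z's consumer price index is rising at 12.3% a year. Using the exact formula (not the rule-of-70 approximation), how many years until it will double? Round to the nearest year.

6 years

t = ln(2) / ln(1 + 0.123) = 0.6931 / 0.116004 ≈ 5.97.
≈ 6 years.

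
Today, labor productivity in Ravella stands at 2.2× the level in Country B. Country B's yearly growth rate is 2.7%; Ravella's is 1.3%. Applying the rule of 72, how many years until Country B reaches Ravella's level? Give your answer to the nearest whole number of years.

roughly 59 years

Country B gains on Ravella at 2.7% − 1.3% = 1.4 points a year.
At that relative rate the gap halves every 72/1.4 ≈ 51.43 years.
A 2.2× gap takes log₂(2.2) ≈ 1.14 halvings to close: 1.14 × 51.43 ≈ 59 years.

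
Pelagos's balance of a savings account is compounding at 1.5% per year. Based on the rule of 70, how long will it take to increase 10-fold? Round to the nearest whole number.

At 1.5% it doubles every 70/1.5 ≈ 46.67 years.
Reaching 10× takes log₂(10) ≈ 3.32 doublings.
3.32 × 46.67 ≈ 155 years.

155 years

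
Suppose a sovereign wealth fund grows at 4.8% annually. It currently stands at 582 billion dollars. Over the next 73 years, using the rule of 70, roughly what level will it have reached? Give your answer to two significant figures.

around 19000 billion dollars

It doubles every 70/4.8 ≈ 14.58 years, so 73 years is 5.01 doublings.
2^5.01 ≈ 32.22; 582 × 32.22 ≈ 19000 billion dollars.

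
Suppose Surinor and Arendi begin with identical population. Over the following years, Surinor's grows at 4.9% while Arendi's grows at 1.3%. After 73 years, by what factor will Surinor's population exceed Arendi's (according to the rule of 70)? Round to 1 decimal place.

roughly 13.5 times

Rate gap = 4.9% − 1.3% = 3.6 points.
The ratio doubles every 70/3.6 ≈ 19.44 years.
73/19.44 ≈ 3.76 doublings → ratio ≈ 2^3.76 ≈ 13.5.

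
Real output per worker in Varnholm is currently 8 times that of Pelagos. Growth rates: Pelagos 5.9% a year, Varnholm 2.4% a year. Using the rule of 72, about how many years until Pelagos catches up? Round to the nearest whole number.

What matters is the difference: 3.5 pp.
Rule of 72 on the gap: the ratio halves every 72/3.5 ≈ 20.57 years.
An 8 times gap closes after 3 halvings: 3 × 20.57 ≈ 62 years.

≈ 62 years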